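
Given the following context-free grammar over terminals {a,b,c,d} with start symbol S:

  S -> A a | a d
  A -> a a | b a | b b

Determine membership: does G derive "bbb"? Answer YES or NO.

CNF form of G:
  S -> A T0 | T0 T2
  A -> T0 T0 | T1 T0 | T1 T1
  T0 -> a
  T1 -> b
  T2 -> d

CYK fill:
  T[0,0] 'b' = {T1}  orig:{}
  T[1,1] 'b' = {T1}  orig:{}
  T[2,2] 'b' = {T1}  orig:{}
  T[0,1] 'bb' = {A}
  T[1,2] 'bb' = {A}
  T[0,2] 'bbb' = ∅

S ∉ T[0,2] ⇒ NO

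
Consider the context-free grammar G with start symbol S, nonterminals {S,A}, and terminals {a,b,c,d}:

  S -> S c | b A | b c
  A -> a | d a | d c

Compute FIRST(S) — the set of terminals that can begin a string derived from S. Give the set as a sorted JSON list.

FIRST sets, iterate to fixpoint:
iter 1:
  A via A→a: +{a}
  A via A→d a: +{d}
  S via S→b A: +{b}
  S: {b}  A: {a,d}
iter 2: (stable)
  S: {b}  A: {a,d}

FIRST(S) = ["b"]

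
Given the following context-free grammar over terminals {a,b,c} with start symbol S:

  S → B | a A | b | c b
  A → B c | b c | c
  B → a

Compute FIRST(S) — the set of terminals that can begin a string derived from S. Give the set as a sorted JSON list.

FIRST sets, iterate to fixpoint:
pass 1:
  A via A→b c: +{b}
  A via A→c: +{c}
  B via B→a: +{a}
  S via S→B: +{a}
  S via S→b: +{b}
  S via S→c b: +{c}
  S: {a,b,c}  A: {b,c}  B: {a}
pass 2:
  A via A→B c: +{a}
  S: {a,b,c}  A: {a,b,c}  B: {a}
pass 3: (stable)
  S: {a,b,c}  A: {a,b,c}  B: {a}

FIRST(S) = ["a", "b", "c"]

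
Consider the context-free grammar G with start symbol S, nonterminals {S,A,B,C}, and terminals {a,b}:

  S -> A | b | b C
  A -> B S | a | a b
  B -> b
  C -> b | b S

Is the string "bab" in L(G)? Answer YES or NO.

CNF form of G:
  S -> B S | T0 T1 | T1 C | a | b
  A -> B S | T0 T1 | a
  B -> b
  C -> T1 S | b
  T0 -> a
  T1 -> b

CYK table (by increasing span):
  cell(0,0) b: {B,C,S,T1}  orig:{B,C,S}
  cell(1,1) a: {A,S,T0}  orig:{A,S}
  cell(2,2) b: {B,C,S,T1}  orig:{B,C,S}
  cell(0,1) ba: {A,C,S}
  cell(1,2) ab: {A,S}
  cell(0,2) bab: {A,C,S}

S ∈ T[0,2] ⇒ YES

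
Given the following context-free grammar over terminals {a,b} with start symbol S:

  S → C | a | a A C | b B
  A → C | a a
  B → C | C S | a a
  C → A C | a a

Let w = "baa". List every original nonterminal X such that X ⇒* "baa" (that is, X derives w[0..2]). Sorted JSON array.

Convert to CNF:
  S -> A C | T0 T0 | T0 X2 | T1 B | a
  A -> A C | T0 T0
  B -> A C | C S | T0 T0
  C -> A C | T0 T0
  T0 -> a
  T1 -> b
  X2 -> A C

CYK fill, restricted to cells inside w[0..2]:
  [0..0]={T1}  "b"  orig:{}
  [1..1]={S,T0}  "a"  orig:{S}
  [2..2]={S,T0}  "a"  orig:{S}
  [0..1]=∅  "ba"
  [1..2]={A,B,C,S}  "aa"
  [0..2]={S}  "baa"

Original NTs in T[0,2] deriving "baa": ["S"]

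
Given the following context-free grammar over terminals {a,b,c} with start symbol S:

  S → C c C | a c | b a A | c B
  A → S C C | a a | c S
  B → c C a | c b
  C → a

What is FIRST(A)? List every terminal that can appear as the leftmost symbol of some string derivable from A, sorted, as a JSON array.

Compute FIRST by fixpoint:
pass 1:
  A via A→a a: +{a}
  A via A→c S: +{c}
  B via B→c C a: +{c}
  C via C→a: +{a}
  S via S→C c C: +{a}
  S via S→b a A: +{b}
  S via S→c B: +{c}
  FIRST[S]={a,b,c}  FIRST[A]={a,c}  FIRST[B]={c}  FIRST[C]={a}
pass 2:
  A via A→S C C: +{b}
  FIRST[S]={a,b,c}  FIRST[A]={a,b,c}  FIRST[B]={c}  FIRST[C]={a}
pass 3: done
  FIRST[S]={a,b,c}  FIRST[A]={a,b,c}  FIRST[B]={c}  FIRST[C]={a}

FIRST(A) = ["a", "b", "c"]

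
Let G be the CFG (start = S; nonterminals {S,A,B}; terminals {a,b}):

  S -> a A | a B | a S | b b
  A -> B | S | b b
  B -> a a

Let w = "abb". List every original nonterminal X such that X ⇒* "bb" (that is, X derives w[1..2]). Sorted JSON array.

CNF form of G:
  S -> T0 A | T0 B | T0 S | T1 T1
  A -> T0 A | T0 B | T0 S | T0 T0 | T1 T1
  B -> T0 T0
  T0 -> a
  T1 -> b

CYK table (by increasing span), restricted to cells inside w[1..2]:
  cell(1,1) b: {T1}  orig:{}
  cell(2,2) b: {T1}  orig:{}
  cell(1,2) bb: {A,S}

Original NTs in T[1,2] deriving "bb": ["A", "S"]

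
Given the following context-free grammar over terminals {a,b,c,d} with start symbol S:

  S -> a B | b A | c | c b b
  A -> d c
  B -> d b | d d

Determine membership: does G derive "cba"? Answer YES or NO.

Convert to CNF:
  S -> T1 X4 | T2 A | T3 B | c
  A -> T0 T1
  B -> T0 T0 | T0 T2
  T0 -> d
  T1 -> c
  T2 -> b
  T3 -> a
  X4 -> T2 T2

CYK fill:
  T[0,0] 'c' = {S,T1}  orig:{S}
  T[1,1] 'b' = {T2}  orig:{}
  T[2,2] 'a' = {T3}  orig:{}
  T[0,1] 'cb' = ∅
  T[1,2] 'ba' = ∅
  T[0,2] 'cba' = ∅

S ∉ T[0,2] ⇒ NO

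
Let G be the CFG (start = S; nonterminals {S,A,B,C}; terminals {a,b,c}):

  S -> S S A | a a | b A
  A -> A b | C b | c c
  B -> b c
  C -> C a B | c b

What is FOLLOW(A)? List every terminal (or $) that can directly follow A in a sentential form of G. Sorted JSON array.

FIRST sets, iterate to fixpoint:
iter 1:
  A via A→c c: +{c}
  B via B→b c: +{b}
  C via C→c b: +{c}
  S via S→a a: +{a}
  S via S→b A: +{b}
  FIRST(S)={a,b}  FIRST(A)={c}  FIRST(B)={b}  FIRST(C)={c}
iter 2: (stable)
  FIRST(S)={a,b}  FIRST(A)={c}  FIRST(B)={b}  FIRST(C)={c}

Compute FOLLOW by fixpoint:
initialize: $ ∈ FOLLOW(S)
iter 1:
  A→A b: FOLLOW(A) ⊇ FIRST(b) = {b}; new: +{b}
  A→C b: FOLLOW(C) ⊇ FIRST(b) = {b}; new: +{b}
  C→C a B: FOLLOW(C) ⊇ FIRST(a) = {a}; new: +{a}
  C→C a B: FOLLOW(B) ⊇ FOLLOW(C) ⊇ {a,b}; new: +{a,b}
  S→S S A: FOLLOW(S) ⊇ FIRST(S) = {a,b}; new: +{a,b}
  S→S S A: FOLLOW(S) ⊇ FIRST(A) = {c}; new: +{c}
  S→S S A: FOLLOW(A) ⊇ FOLLOW(S) ⊇ {$,a,b,c}; new: +{$,a,c}
  FOLLOW(S)={$,a,b,c}  FOLLOW(A)={$,a,b,c}  FOLLOW(B)={a,b}  FOLLOW(C)={a,b}
iter 2: (stable)
  FOLLOW(S)={$,a,b,c}  FOLLOW(A)={$,a,b,c}  FOLLOW(B)={a,b}  FOLLOW(C)={a,b}

FOLLOW(A) = ["$", "a", "b", "c"]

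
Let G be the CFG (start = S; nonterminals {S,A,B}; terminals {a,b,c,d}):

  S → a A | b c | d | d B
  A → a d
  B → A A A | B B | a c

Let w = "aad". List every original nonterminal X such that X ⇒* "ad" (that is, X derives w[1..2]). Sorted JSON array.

Convert to CNF:
  S -> T0 A | T1 B | T3 T2 | d
  A -> T0 T1
  B -> A X4 | B B | T0 T2
  T0 -> a
  T1 -> d
  T2 -> c
  T3 -> b
  X4 -> A A

Fill CYK table bottom-up (cells [i..j] with 1 ≤ i ≤ j ≤ 2 only):
  T[1,1] 'a' = {T0}  orig:{}
  T[2,2] 'd' = {S,T1}  orig:{S}
  T[1,2] 'ad' = {A}

Original NTs in T[1,2] deriving "ad": ["A"]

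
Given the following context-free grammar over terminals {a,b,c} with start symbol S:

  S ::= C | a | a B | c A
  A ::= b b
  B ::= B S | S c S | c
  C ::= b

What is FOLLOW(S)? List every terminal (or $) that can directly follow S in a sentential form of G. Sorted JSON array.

Compute FIRST by fixpoint:
pass 1:
  A via A→b b: +{b}
  B via B→c: +{c}
  C via C→b: +{b}
  S via S→C: +{b}
  S via S→a: +{a}
  S via S→c A: +{c}
  FIRST(S)={a,b,c}  FIRST(A)={b}  FIRST(B)={c}  FIRST(C)={b}
pass 2:
  B via B→S c S: +{a,b}
  FIRST(S)={a,b,c}  FIRST(A)={b}  FIRST(B)={a,b,c}  FIRST(C)={b}
pass 3: done
  FIRST(S)={a,b,c}  FIRST(A)={b}  FIRST(B)={a,b,c}  FIRST(C)={b}

FOLLOW iteration:
FOLLOW(S) := {$}
pass 1:
  B→B S: FOLLOW(B) ⊇ FIRST(S) = {a,b,c}; new: +{a,b,c}
  B→B S: FOLLOW(S) ⊇ FOLLOW(B) ⊇ {a,b,c}; new: +{a,b,c}
  S→C: FOLLOW(C) ⊇ FOLLOW(S) ⊇ {$,a,b,c}; new: +{$,a,b,c}
  S→a B: FOLLOW(B) ⊇ FOLLOW(S) ⊇ {$,a,b,c}; new: +{$}
  S→c A: FOLLOW(A) ⊇ FOLLOW(S) ⊇ {$,a,b,c}; new: +{$,a,b,c}
  S: {$,a,b,c}  A: {$,a,b,c}  B: {$,a,b,c}  C: {$,a,b,c}
pass 2: — fixpoint
  S: {$,a,b,c}  A: {$,a,b,c}  B: {$,a,b,c}  C: {$,a,b,c}

FOLLOW(S) = ["$", "a", "b", "c"]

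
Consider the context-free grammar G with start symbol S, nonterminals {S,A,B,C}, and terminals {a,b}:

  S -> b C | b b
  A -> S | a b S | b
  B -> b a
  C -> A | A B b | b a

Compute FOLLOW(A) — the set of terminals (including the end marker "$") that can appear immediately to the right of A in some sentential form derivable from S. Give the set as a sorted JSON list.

FIRST sets, iterate to fixpoint:
round 1:
  A via A→a b S: +{a}
  A via A→b: +{b}
  B via B→b a: +{b}
  C via C→A: +{a,b}
  S via S→b C: +{b}
  S: {b}  A: {a,b}  B: {b}  C: {a,b}
round 2: (no change)
  S: {b}  A: {a,b}  B: {b}  C: {a,b}

FOLLOW iteration:
seed FOLLOW(S) with $
round 1:
  C→A B b: FOLLOW(A) ⊇ FIRST(B) = {b}; new: +{b}
  C→A B b: FOLLOW(B) ⊇ FIRST(b) = {b}; new: +{b}
  S→b C: FOLLOW(C) ⊇ FOLLOW(S) ⊇ {$}; new: +{$}
  S: {$}  A: {b}  B: {b}  C: {$}
round 2:
  A→S: FOLLOW(S) ⊇ FOLLOW(A) ⊇ {b}; new: +{b}
  C→A: FOLLOW(A) ⊇ FOLLOW(C) ⊇ {$}; new: +{$}
  S→b C: FOLLOW(C) ⊇ FOLLOW(S) ⊇ {$,b}; new: +{b}
  S: {$,b}  A: {$,b}  B: {b}  C: {$,b}
round 3: — fixpoint
  S: {$,b}  A: {$,b}  B: {b}  C: {$,b}

FOLLOW(A) = ["$", "b"]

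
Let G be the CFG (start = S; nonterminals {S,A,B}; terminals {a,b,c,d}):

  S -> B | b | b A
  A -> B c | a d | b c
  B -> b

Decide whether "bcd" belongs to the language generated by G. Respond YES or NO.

CNF form of G:
  S -> T3 A | b
  A -> B T0 | T1 T2 | T3 T0
  B -> b
  T0 -> c
  T1 -> a
  T2 -> d
  T3 -> b

Fill CYK table bottom-up:
  [0..0]={B,S,T3}  "b"  orig:{B,S}
  [1..1]={T0}  "c"  orig:{}
  [2..2]={T2}  "d"  orig:{}
  [0..1]={A}  "bc"
  [1..2]=∅  "cd"
  [0..2]=∅  "bcd"

S ∉ T[0,2] ⇒ NO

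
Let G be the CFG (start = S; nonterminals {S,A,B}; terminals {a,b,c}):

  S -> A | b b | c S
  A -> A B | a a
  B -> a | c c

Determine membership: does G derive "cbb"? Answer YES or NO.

Convert to CNF:
  S -> A B | T0 T0 | T1 S | T2 T2
  A -> A B | T0 T0
  B -> T1 T1 | a
  T0 -> a
  T1 -> c
  T2 -> b

CYK table (by increasing span):
  T[0,0] 'c' = {T1}  orig:{}
  T[1,1] 'b' = {T2}  orig:{}
  T[2,2] 'b' = {T2}  orig:{}
  T[0,1] 'cb' = ∅
  T[1,2] 'bb' = {S}
  T[0,2] 'cbb' = {S}

S ∈ T[0,2] ⇒ YES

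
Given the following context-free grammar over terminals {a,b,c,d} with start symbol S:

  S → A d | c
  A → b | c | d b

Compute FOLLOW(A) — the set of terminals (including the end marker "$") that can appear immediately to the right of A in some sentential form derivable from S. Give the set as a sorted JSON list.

FIRST sets, iterate to fixpoint:
iter 1:
  A via A→b: +{b}
  A via A→c: +{c}
  A via A→d b: +{d}
  S via S→A d: +{b,c,d}
  FIRST[S]={b,c,d}  FIRST[A]={b,c,d}
iter 2: (no change)
  FIRST[S]={b,c,d}  FIRST[A]={b,c,d}

FOLLOW sets:
seed FOLLOW(S) with $
pass 1:
  S→A d: FOLLOW(A) ⊇ FIRST(d) = {d}; new: +{d}
  S: {$}  A: {d}
pass 2: (stable)
  S: {$}  A: {d}

FOLLOW(A) = ["d"]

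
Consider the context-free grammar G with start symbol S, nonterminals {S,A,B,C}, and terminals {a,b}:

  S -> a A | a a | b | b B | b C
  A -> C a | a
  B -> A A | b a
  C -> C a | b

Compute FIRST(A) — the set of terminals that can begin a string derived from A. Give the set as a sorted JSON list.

FIRST sets, iterate to fixpoint:
round 1:
  A via A→a: +{a}
  B via B→A A: +{a}
  B via B→b a: +{b}
  C via C→b: +{b}
  S via S→a A: +{a}
  S via S→b: +{b}
  FIRST(S)={a,b}  FIRST(A)={a}  FIRST(B)={a,b}  FIRST(C)={b}
round 2:
  A via A→C a: +{b}
  FIRST(S)={a,b}  FIRST(A)={a,b}  FIRST(B)={a,b}  FIRST(C)={b}
round 3: done
  FIRST(S)={a,b}  FIRST(A)={a,b}  FIRST(B)={a,b}  FIRST(C)={b}

FIRST(A) = ["a", "b"]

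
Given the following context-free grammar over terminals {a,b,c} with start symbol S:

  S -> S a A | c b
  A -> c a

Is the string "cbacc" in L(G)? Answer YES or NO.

Convert to CNF:
  S -> S X3 | T0 T2
  A -> T0 T1
  T0 -> c
  T1 -> a
  T2 -> b
  X3 -> T1 A

CYK fill:
  [0..0]={T0}  "c"  orig:{}
  [1..1]={T2}  "b"  orig:{}
  [2..2]={T1}  "a"  orig:{}
  [3..3]={T0}  "c"  orig:{}
  [4..4]={T0}  "c"  orig:{}
  [0..1]={S}  "cb"
  [1..2]=∅  "ba"
  [2..3]=∅  "ac"
  [3..4]=∅  "cc"
  [0..2]=∅  "cba"
  [1..3]=∅  "bac"
  [2..4]=∅  "acc"
  [0..3]=∅  "cbac"
  [1..4]=∅  "bacc"
  [0..4]=∅  "cbacc"

S ∉ T[0,4] ⇒ NO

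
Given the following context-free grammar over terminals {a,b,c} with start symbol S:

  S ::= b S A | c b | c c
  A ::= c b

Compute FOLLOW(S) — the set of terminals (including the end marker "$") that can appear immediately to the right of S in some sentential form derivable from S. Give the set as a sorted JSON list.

Compute FIRST by fixpoint:
round 1:
  A via A→c b: +{c}
  S via S→b S A: +{b}
  S via S→c b: +{c}
  FIRST(S)={b,c}  FIRST(A)={c}
round 2: done
  FIRST(S)={b,c}  FIRST(A)={c}

Compute FOLLOW by fixpoint:
FOLLOW(S) := {$}
round 1:
  S→b S A: FOLLOW(S) ⊇ FIRST(A) = {c}; new: +{c}
  S→b S A: FOLLOW(A) ⊇ FOLLOW(S) ⊇ {$,c}; new: +{$,c}
  FOLLOW[S]={$,c}  FOLLOW[A]={$,c}
round 2: done
  FOLLOW[S]={$,c}  FOLLOW[A]={$,c}

FOLLOW(S) = ["$", "c"]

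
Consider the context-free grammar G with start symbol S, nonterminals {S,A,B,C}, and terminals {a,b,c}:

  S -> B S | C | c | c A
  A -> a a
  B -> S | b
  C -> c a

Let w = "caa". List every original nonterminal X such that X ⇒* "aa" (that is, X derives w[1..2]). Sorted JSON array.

CNF form of G:
  S -> B S | T1 A | T1 T0 | c
  A -> T0 T0
  B -> B S | T1 A | T1 T0 | b | c
  C -> T1 T0
  T0 -> a
  T1 -> c

CYK table (by increasing span) — only the sub-triangle for w[1..2]:
  cell(1,1) a: {T0}  orig:{}
  cell(2,2) a: {T0}  orig:{}
  cell(1,2) aa: {A}

Original NTs in T[1,2] deriving "aa": ["A"]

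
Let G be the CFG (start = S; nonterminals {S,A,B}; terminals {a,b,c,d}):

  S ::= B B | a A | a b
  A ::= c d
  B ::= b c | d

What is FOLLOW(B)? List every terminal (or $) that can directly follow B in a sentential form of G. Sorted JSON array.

FIRST iteration:
round 1:
  A via A→c d: +{c}
  B via B→b c: +{b}
  B via B→d: +{d}
  S via S→B B: +{b,d}
  S via S→a A: +{a}
  FIRST(S)={a,b,d}  FIRST(A)={c}  FIRST(B)={b,d}
round 2: — fixpoint
  FIRST(S)={a,b,d}  FIRST(A)={c}  FIRST(B)={b,d}

FOLLOW iteration:
initialize: $ ∈ FOLLOW(S)
iter 1:
  S→B B: FOLLOW(B) ⊇ FIRST(B) = {b,d}; new: +{b,d}
  S→B B: FOLLOW(B) ⊇ FOLLOW(S) ⊇ {$}; new: +{$}
  S→a A: FOLLOW(A) ⊇ FOLLOW(S) ⊇ {$}; new: +{$}
  FOLLOW(S)={$}  FOLLOW(A)={$}  FOLLOW(B)={$,b,d}
iter 2: (stable)
  FOLLOW(S)={$}  FOLLOW(A)={$}  FOLLOW(B)={$,b,d}

FOLLOW(B) = ["$", "b", "d"]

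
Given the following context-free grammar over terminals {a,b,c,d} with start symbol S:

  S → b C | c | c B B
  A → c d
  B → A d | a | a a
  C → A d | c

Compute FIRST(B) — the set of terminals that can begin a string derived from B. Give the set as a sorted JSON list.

FIRST iteration:
pass 1:
  A via A→c d: +{c}
  B via B→A d: +{c}
  B via B→a: +{a}
  C via C→A d: +{c}
  S via S→b C: +{b}
  S via S→c: +{c}
  FIRST(S)={b,c}  FIRST(A)={c}  FIRST(B)={a,c}  FIRST(C)={c}
pass 2: (no change)
  FIRST(S)={b,c}  FIRST(A)={c}  FIRST(B)={a,c}  FIRST(C)={c}

FIRST(B) = ["a", "c"]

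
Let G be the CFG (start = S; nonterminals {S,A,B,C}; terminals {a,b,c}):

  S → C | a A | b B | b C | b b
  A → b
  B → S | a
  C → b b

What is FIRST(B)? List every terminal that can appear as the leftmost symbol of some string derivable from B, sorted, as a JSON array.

Compute FIRST by fixpoint:
pass 1:
  A via A→b: +{b}
  B via B→a: +{a}
  C via C→b b: +{b}
  S via S→C: +{b}
  S via S→a A: +{a}
  FIRST(S)={a,b}  FIRST(A)={b}  FIRST(B)={a}  FIRST(C)={b}
pass 2:
  B via B→S: +{b}
  FIRST(S)={a,b}  FIRST(A)={b}  FIRST(B)={a,b}  FIRST(C)={b}
pass 3: (stable)
  FIRST(S)={a,b}  FIRST(A)={b}  FIRST(B)={a,b}  FIRST(C)={b}

FIRST(B) = ["a", "b"]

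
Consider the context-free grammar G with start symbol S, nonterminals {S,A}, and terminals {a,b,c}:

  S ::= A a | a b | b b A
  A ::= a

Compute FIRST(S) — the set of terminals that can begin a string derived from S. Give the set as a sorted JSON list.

Compute FIRST by fixpoint:
iter 1:
  A via A→a: +{a}
  S via S→A a: +{a}
  S via S→b b A: +{b}
  S: {a,b}  A: {a}
iter 2: — fixpoint
  S: {a,b}  A: {a}

FIRST(S) = ["a", "b"]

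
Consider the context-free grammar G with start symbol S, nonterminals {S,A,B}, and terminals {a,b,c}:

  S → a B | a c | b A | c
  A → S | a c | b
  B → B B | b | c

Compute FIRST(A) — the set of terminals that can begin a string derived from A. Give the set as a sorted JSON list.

FIRST sets, iterate to fixpoint:
round 1:
  A via A→a c: +{a}
  A via A→b: +{b}
  B via B→b: +{b}
  B via B→c: +{c}
  S via S→a B: +{a}
  S via S→b A: +{b}
  S via S→c: +{c}
  FIRST[S]={a,b,c}  FIRST[A]={a,b}  FIRST[B]={b,c}
round 2:
  A via A→S: +{c}
  FIRST[S]={a,b,c}  FIRST[A]={a,b,c}  FIRST[B]={b,c}
round 3: done
  FIRST[S]={a,b,c}  FIRST[A]={a,b,c}  FIRST[B]={b,c}

FIRST(A) = ["a", "b", "c"]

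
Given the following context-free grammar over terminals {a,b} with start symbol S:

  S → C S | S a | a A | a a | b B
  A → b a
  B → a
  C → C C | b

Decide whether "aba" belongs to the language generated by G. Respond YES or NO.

CNF form of G:
  S -> C S | S T1 | T0 B | T1 A | T1 T1
  A -> T0 T1
  B -> a
  C -> C C | b
  T0 -> b
  T1 -> a

Fill CYK table bottom-up:
  T[0,0] 'a' = {B,T1}  orig:{B}
  T[1,1] 'b' = {C,T0}  orig:{C}
  T[2,2] 'a' = {B,T1}  orig:{B}
  T[0,1] 'ab' = ∅
  T[1,2] 'ba' = {A,S}
  T[0,2] 'aba' = {S}

S ∈ T[0,2] ⇒ YES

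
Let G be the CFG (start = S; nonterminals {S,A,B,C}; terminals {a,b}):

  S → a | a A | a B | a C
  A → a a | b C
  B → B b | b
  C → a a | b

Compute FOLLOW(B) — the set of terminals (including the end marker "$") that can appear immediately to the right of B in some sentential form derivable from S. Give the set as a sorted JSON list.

FIRST sets, iterate to fixpoint:
pass 1:
  A via A→a a: +{a}
  A via A→b C: +{b}
  B via B→b: +{b}
  C via C→a a: +{a}
  C via C→b: +{b}
  S via S→a: +{a}
  FIRST(S)={a}  FIRST(A)={a,b}  FIRST(B)={b}  FIRST(C)={a,b}
pass 2: (no change)
  FIRST(S)={a}  FIRST(A)={a,b}  FIRST(B)={b}  FIRST(C)={a,b}

FOLLOW iteration:
initialize: $ ∈ FOLLOW(S)
pass 1:
  B→B b: FOLLOW(B) ⊇ FIRST(b) = {b}; new: +{b}
  S→a A: FOLLOW(A) ⊇ FOLLOW(S) ⊇ {$}; new: +{$}
  S→a B: FOLLOW(B) ⊇ FOLLOW(S) ⊇ {$}; new: +{$}
  S→a C: FOLLOW(C) ⊇ FOLLOW(S) ⊇ {$}; new: +{$}
  FOLLOW[S]={$}  FOLLOW[A]={$}  FOLLOW[B]={$,b}  FOLLOW[C]={$}
pass 2: (stable)
  FOLLOW[S]={$}  FOLLOW[A]={$}  FOLLOW[B]={$,b}  FOLLOW[C]={$}

FOLLOW(B) = ["$", "b"]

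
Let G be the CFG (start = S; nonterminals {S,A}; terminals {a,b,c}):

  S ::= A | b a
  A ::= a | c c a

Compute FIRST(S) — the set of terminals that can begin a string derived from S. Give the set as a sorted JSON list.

FIRST iteration:
iter 1:
  A via A→a: +{a}
  A via A→c c a: +{c}
  S via S→A: +{a,c}
  S via S→b a: +{b}
  S: {a,b,c}  A: {a,c}
iter 2: (no change)
  S: {a,b,c}  A: {a,c}

FIRST(S) = ["a", "b", "c"]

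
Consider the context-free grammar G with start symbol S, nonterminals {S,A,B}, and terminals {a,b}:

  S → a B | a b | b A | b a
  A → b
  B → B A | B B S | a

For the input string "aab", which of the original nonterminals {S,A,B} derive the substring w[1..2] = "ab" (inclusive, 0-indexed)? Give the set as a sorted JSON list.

CNF form of G:
  S -> T0 B | T0 T1 | T1 A | T1 T0
  A -> b
  B -> B A | B X2 | a
  T0 -> a
  T1 -> b
  X2 -> B S

Fill CYK table bottom-up (cells [i..j] with 1 ≤ i ≤ j ≤ 2 only):
  cell(1,1) a: {B,T0}  orig:{B}
  cell(2,2) b: {A,T1}  orig:{A}
  cell(1,2) ab: {B,S}

Original NTs in T[1,2] deriving "ab": ["B", "S"]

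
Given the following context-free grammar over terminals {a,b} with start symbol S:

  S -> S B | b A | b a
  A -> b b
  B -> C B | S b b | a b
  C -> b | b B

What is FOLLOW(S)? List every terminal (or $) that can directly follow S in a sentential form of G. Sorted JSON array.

FIRST iteration:
round 1:
  A via A→b b: +{b}
  B via B→a b: +{a}
  C via C→b: +{b}
  S via S→b A: +{b}
  S: {b}  A: {b}  B: {a}  C: {b}
round 2:
  B via B→C B: +{b}
  S: {b}  A: {b}  B: {a,b}  C: {b}
round 3: (no change)
  S: {b}  A: {b}  B: {a,b}  C: {b}

Compute FOLLOW by fixpoint:
seed FOLLOW(S) with $
round 1:
  B→C B: FOLLOW(C) ⊇ FIRST(B) = {a,b}; new: +{a,b}
  B→S b b: FOLLOW(S) ⊇ FIRST(b) = {b}; new: +{b}
  C→b B: FOLLOW(B) ⊇ FOLLOW(C) ⊇ {a,b}; new: +{a,b}
  S→S B: FOLLOW(S) ⊇ FIRST(B) = {a,b}; new: +{a}
  S→S B: FOLLOW(B) ⊇ FOLLOW(S) ⊇ {$,a,b}; new: +{$}
  S→b A: FOLLOW(A) ⊇ FOLLOW(S) ⊇ {$,a,b}; new: +{$,a,b}
  FOLLOW(S)={$,a,b}  FOLLOW(A)={$,a,b}  FOLLOW(B)={$,a,b}  FOLLOW(C)={a,b}
round 2: (stable)
  FOLLOW(S)={$,a,b}  FOLLOW(A)={$,a,b}  FOLLOW(B)={$,a,b}  FOLLOW(C)={a,b}

FOLLOW(S) = ["$", "a", "b"]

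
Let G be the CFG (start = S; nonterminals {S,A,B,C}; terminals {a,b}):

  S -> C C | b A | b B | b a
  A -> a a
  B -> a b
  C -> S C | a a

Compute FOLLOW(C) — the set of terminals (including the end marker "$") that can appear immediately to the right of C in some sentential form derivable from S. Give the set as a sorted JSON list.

Compute FIRST by fixpoint:
iter 1:
  A via A→a a: +{a}
  B via B→a b: +{a}
  C via C→a a: +{a}
  S via S→C C: +{a}
  S via S→b A: +{b}
  FIRST(S)={a,b}  FIRST(A)={a}  FIRST(B)={a}  FIRST(C)={a}
iter 2:
  C via C→S C: +{b}
  FIRST(S)={a,b}  FIRST(A)={a}  FIRST(B)={a}  FIRST(C)={a,b}
iter 3: — fixpoint
  FIRST(S)={a,b}  FIRST(A)={a}  FIRST(B)={a}  FIRST(C)={a,b}

Compute FOLLOW by fixpoint:
FOLLOW(S) := {$}
iter 1:
  C→S C: FOLLOW(S) ⊇ FIRST(C) = {a,b}; new: +{a,b}
  S→C C: FOLLOW(C) ⊇ FIRST(C) = {a,b}; new: +{a,b}
  S→C C: FOLLOW(C) ⊇ FOLLOW(S) ⊇ {$,a,b}; new: +{$}
  S→b A: FOLLOW(A) ⊇ FOLLOW(S) ⊇ {$,a,b}; new: +{$,a,b}
  S→b B: FOLLOW(B) ⊇ FOLLOW(S) ⊇ {$,a,b}; new: +{$,a,b}
  FOLLOW[S]={$,a,b}  FOLLOW[A]={$,a,b}  FOLLOW[B]={$,a,b}  FOLLOW[C]={$,a,b}
iter 2: done
  FOLLOW[S]={$,a,b}  FOLLOW[A]={$,a,b}  FOLLOW[B]={$,a,b}  FOLLOW[C]={$,a,b}

FOLLOW(C) = ["$", "a", "b"]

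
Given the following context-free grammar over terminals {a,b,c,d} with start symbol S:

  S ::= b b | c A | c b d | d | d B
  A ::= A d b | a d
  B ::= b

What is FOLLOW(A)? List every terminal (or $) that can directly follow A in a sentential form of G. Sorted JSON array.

Compute FIRST by fixpoint:
pass 1:
  A via A→a d: +{a}
  B via B→b: +{b}
  S via S→b b: +{b}
  S via S→c A: +{c}
  S via S→d: +{d}
  S: {b,c,d}  A: {a}  B: {b}
pass 2: (stable)
  S: {b,c,d}  A: {a}  B: {b}

FOLLOW iteration:
seed FOLLOW(S) with $
pass 1:
  A→A d b: FOLLOW(A) ⊇ FIRST(d) = {d}; new: +{d}
  S→c A: FOLLOW(A) ⊇ FOLLOW(S) ⊇ {$}; new: +{$}
  S→d B: FOLLOW(B) ⊇ FOLLOW(S) ⊇ {$}; new: +{$}
  FOLLOW(S)={$}  FOLLOW(A)={$,d}  FOLLOW(B)={$}
pass 2: — fixpoint
  FOLLOW(S)={$}  FOLLOW(A)={$,d}  FOLLOW(B)={$}

FOLLOW(A) = ["$", "d"]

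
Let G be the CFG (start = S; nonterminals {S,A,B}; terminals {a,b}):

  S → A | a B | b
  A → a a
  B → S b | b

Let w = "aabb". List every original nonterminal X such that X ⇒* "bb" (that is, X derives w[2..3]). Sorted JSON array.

Convert to CNF:
  S -> T0 B | T0 T0 | b
  A -> T0 T0
  B -> S T1 | b
  T0 -> a
  T1 -> b

Fill CYK table bottom-up (cells [i..j] with 2 ≤ i ≤ j ≤ 3 only):
  [2..2]={B,S,T1}  "b"  orig:{B,S}
  [3..3]={B,S,T1}  "b"  orig:{B,S}
  [2..3]={B}  "bb"

Original NTs in T[2,3] deriving "bb": ["B"]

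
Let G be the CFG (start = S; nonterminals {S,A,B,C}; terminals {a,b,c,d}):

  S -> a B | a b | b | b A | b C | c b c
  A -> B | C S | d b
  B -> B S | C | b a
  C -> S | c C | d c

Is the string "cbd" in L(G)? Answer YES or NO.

Convert to CNF:
  S -> T0 B | T0 T1 | T1 A | T1 C | T2 X7 | b
  A -> B S | C S | T0 B | T0 T1 | T1 A | T1 C | T1 T0 | T2 C | T2 X4 | T3 T1 | T3 T2 | b
  B -> B S | T0 B | T0 T1 | T1 A | T1 C | T1 T0 | T2 C | T2 X5 | T3 T2 | b
  C -> T0 B | T0 T1 | T1 A | T1 C | T2 C | T2 X6 | T3 T2 | b
  T0 -> a
  T1 -> b
  T2 -> c
  T3 -> d
  X4 -> T1 T2
  X5 -> T1 T2
  X6 -> T1 T2
  X7 -> T1 T2

CYK table (by increasing span):
  cell(0,0) c: {T2}  orig:{}
  cell(1,1) b: {A,B,C,S,T1}  orig:{A,B,C,S}
  cell(2,2) d: {T3}  orig:{}
  cell(0,1) cb: {A,B,C}
  cell(1,2) bd: ∅
  cell(0,2) cbd: ∅

S ∉ T[0,2] ⇒ NO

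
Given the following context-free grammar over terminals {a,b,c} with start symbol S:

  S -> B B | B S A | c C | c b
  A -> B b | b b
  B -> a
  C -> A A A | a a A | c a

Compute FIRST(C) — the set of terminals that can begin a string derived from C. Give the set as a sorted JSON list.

Compute FIRST by fixpoint:
[1]
  A via A→b b: +{b}
  B via B→a: +{a}
  C via C→A A A: +{b}
  C via C→a a A: +{a}
  C via C→c a: +{c}
  S via S→B B: +{a}
  S via S→c C: +{c}
  FIRST[S]={a,c}  FIRST[A]={b}  FIRST[B]={a}  FIRST[C]={a,b,c}
[2]
  A via A→B b: +{a}
  FIRST[S]={a,c}  FIRST[A]={a,b}  FIRST[B]={a}  FIRST[C]={a,b,c}
[3] done
  FIRST[S]={a,c}  FIRST[A]={a,b}  FIRST[B]={a}  FIRST[C]={a,b,c}

FIRST(C) = ["a", "b", "c"]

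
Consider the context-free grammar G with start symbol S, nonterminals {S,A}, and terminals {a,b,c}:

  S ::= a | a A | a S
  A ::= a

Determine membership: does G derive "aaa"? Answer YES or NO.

CNF form of G:
  S -> T0 A | T0 S | a
  A -> a
  T0 -> a

CYK table (by increasing span):
  T[0,0] 'a' = {A,S,T0}  orig:{A,S}
  T[1,1] 'a' = {A,S,T0}  orig:{A,S}
  T[2,2] 'a' = {A,S,T0}  orig:{A,S}
  T[0,1] 'aa' = {S}
  T[1,2] 'aa' = {S}
  T[0,2] 'aaa' = {S}

S ∈ T[0,2] ⇒ YES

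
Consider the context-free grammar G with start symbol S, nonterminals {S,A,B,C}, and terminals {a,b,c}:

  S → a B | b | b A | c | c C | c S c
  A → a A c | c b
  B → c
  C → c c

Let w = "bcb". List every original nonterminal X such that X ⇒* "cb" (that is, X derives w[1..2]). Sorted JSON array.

Convert to CNF:
  S -> T0 B | T1 C | T1 X4 | T2 A | b | c
  A -> T0 X3 | T1 T2
  B -> c
  C -> T1 T1
  T0 -> a
  T1 -> c
  T2 -> b
  X3 -> A T1
  X4 -> S T1

CYK fill, restricted to cells inside w[1..2]:
  cell(1,1) c: {B,S,T1}  orig:{B,S}
  cell(2,2) b: {S,T2}  orig:{S}
  cell(1,2) cb: {A}

Original NTs in T[1,2] deriving "cb": ["A"]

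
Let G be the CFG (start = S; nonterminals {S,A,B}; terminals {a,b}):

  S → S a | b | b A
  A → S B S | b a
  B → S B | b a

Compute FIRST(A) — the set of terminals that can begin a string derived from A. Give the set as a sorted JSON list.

FIRST sets, iterate to fixpoint:
[1]
  A via A→b a: +{b}
  B via B→b a: +{b}
  S via S→b: +{b}
  S: {b}  A: {b}  B: {b}
[2] (no change)
  S: {b}  A: {b}  B: {b}

FIRST(A) = ["b"]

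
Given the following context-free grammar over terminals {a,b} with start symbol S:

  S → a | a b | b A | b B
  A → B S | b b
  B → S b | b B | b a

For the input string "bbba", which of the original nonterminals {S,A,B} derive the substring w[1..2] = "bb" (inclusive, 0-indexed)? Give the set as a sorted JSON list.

Convert to CNF:
  S -> T0 A | T0 B | T1 T0 | a
  A -> B S | T0 T0
  B -> S T0 | T0 B | T0 T1
  T0 -> b
  T1 -> a

CYK table (by increasing span) (cells [i..j] with 1 ≤ i ≤ j ≤ 2 only):
  T[1,1] 'b' = {T0}  orig:{}
  T[2,2] 'b' = {T0}  orig:{}
  T[1,2] 'bb' = {A}

Original NTs in T[1,2] deriving "bb": ["A"]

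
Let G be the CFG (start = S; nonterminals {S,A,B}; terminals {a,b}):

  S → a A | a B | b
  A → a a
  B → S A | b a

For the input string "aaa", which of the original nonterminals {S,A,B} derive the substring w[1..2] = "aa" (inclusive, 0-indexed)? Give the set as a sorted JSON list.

CNF form of G:
  S -> T0 A | T0 B | b
  A -> T0 T0
  B -> S A | T1 T0
  T0 -> a
  T1 -> b

CYK table (by increasing span) (cells [i..j] with 1 ≤ i ≤ j ≤ 2 only):
  cell(1,1) a: {T0}  orig:{}
  cell(2,2) a: {T0}  orig:{}
  cell(1,2) aa: {A}

Original NTs in T[1,2] deriving "aa": ["A"]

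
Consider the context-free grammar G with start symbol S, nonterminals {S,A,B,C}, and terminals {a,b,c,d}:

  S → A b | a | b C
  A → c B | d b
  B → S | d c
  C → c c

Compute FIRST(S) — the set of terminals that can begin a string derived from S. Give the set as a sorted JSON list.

Compute FIRST by fixpoint:
round 1:
  A via A→c B: +{c}
  A via A→d b: +{d}
  B via B→d c: +{d}
  C via C→c c: +{c}
  S via S→A b: +{c,d}
  S via S→a: +{a}
  S via S→b C: +{b}
  S: {a,b,c,d}  A: {c,d}  B: {d}  C: {c}
round 2:
  B via B→S: +{a,b,c}
  S: {a,b,c,d}  A: {c,d}  B: {a,b,c,d}  C: {c}
round 3: (no change)
  S: {a,b,c,d}  A: {c,d}  B: {a,b,c,d}  C: {c}

FIRST(S) = ["a", "b", "c", "d"]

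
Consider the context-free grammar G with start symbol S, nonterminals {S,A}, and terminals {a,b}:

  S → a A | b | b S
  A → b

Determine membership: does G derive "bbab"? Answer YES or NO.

Convert to CNF:
  S -> T0 A | T1 S | b
  A -> b
  T0 -> a
  T1 -> b

CYK table (by increasing span):
  T[0,0] 'b' = {A,S,T1}  orig:{A,S}
  T[1,1] 'b' = {A,S,T1}  orig:{A,S}
  T[2,2] 'a' = {T0}  orig:{}
  T[3,3] 'b' = {A,S,T1}  orig:{A,S}
  T[0,1] 'bb' = {S}
  T[1,2] 'ba' = ∅
  T[2,3] 'ab' = {S}
  T[0,2] 'bba' = ∅
  T[1,3] 'bab' = {S}
  T[0,3] 'bbab' = {S}

S ∈ T[0,3] ⇒ YES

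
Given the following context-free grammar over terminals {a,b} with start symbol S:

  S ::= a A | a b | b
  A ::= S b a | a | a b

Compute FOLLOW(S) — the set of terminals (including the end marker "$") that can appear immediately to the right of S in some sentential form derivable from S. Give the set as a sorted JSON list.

Compute FIRST by fixpoint:
round 1:
  A via A→a: +{a}
  S via S→a A: +{a}
  S via S→b: +{b}
  FIRST[S]={a,b}  FIRST[A]={a}
round 2:
  A via A→S b a: +{b}
  FIRST[S]={a,b}  FIRST[A]={a,b}
round 3: (stable)
  FIRST[S]={a,b}  FIRST[A]={a,b}

Compute FOLLOW by fixpoint:
seed FOLLOW(S) with $
iter 1:
  A→S b a: FOLLOW(S) ⊇ FIRST(b) = {b}; new: +{b}
  S→a A: FOLLOW(A) ⊇ FOLLOW(S) ⊇ {$,b}; new: +{$,b}
  FOLLOW[S]={$,b}  FOLLOW[A]={$,b}
iter 2: — fixpoint
  FOLLOW[S]={$,b}  FOLLOW[A]={$,b}

FOLLOW(S) = ["$", "b"]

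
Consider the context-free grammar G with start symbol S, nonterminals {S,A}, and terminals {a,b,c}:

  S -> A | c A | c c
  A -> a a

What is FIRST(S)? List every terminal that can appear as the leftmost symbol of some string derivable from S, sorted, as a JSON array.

Compute FIRST by fixpoint:
pass 1:
  A via A→a a: +{a}
  S via S→A: +{a}
  S via S→c A: +{c}
  FIRST(S)={a,c}  FIRST(A)={a}
pass 2: (no change)
  FIRST(S)={a,c}  FIRST(A)={a}

FIRST(S) = ["a", "c"]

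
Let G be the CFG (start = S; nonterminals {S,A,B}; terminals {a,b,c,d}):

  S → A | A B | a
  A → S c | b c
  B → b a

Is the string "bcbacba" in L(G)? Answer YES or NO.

CNF form of G:
  S -> A B | S T0 | T1 T0 | a
  A -> S T0 | T1 T0
  B -> T1 T2
  T0 -> c
  T1 -> b
  T2 -> a

CYK table (by increasing span):
  [0..0]={T1}  "b"  orig:{}
  [1..1]={T0}  "c"  orig:{}
  [2..2]={T1}  "b"  orig:{}
  [3..3]={S,T2}  "a"  orig:{S}
  [4..4]={T0}  "c"  orig:{}
  [5..5]={T1}  "b"  orig:{}
  [6..6]={S,T2}  "a"  orig:{S}
  [0..1]={A,S}  "bc"
  [1..2]=∅  "cb"
  [2..3]={B}  "ba"
  [3..4]={A,S}  "ac"
  [4..5]=∅  "cb"
  [5..6]={B}  "ba"
  [0..2]=∅  "bcb"
  [1..3]=∅  "cba"
  [2..4]=∅  "bac"
  [3..5]=∅  "acb"
  [4..6]=∅  "cba"
  [0..3]={S}  "bcba"
  [1..4]=∅  "cbac"
  [2..5]=∅  "bacb"
  [3..6]={S}  "acba"
  [0..4]={A,S}  "bcbac"
  [1..5]=∅  "cbacb"
  [2..6]=∅  "bacba"
  [0..5]=∅  "bcbacb"
  [1..6]=∅  "cbacba"
  [0..6]={S}  "bcbacba"

S ∈ T[0,6] ⇒ YES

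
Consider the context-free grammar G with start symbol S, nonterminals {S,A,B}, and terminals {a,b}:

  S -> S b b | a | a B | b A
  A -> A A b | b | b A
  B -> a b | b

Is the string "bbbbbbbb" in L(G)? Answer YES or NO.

Convert to CNF:
  S -> S X3 | T0 A | T1 B | a
  A -> A X2 | T0 A | b
  B -> T1 T0 | b
  T0 -> b
  T1 -> a
  X2 -> A T0
  X3 -> T0 T0

Fill CYK table bottom-up:
  [0..0]={A,B,T0}  "b"  orig:{A,B}
  [1..1]={A,B,T0}  "b"  orig:{A,B}
  [2..2]={A,B,T0}  "b"  orig:{A,B}
  [3..3]={A,B,T0}  "b"  orig:{A,B}
  [4..4]={A,B,T0}  "b"  orig:{A,B}
  [5..5]={A,B,T0}  "b"  orig:{A,B}
  [6..6]={A,B,T0}  "b"  orig:{A,B}
  [7..7]={A,B,T0}  "b"  orig:{A,B}
  [0..1]={A,S,X2,X3}  "bb"  orig:{A,S}
  [1..2]={A,S,X2,X3}  "bb"  orig:{A,S}
  [2..3]={A,S,X2,X3}  "bb"  orig:{A,S}
  [3..4]={A,S,X2,X3}  "bb"  orig:{A,S}
  [4..5]={A,S,X2,X3}  "bb"  orig:{A,S}
  [5..6]={A,S,X2,X3}  "bb"  orig:{A,S}
  [6..7]={A,S,X2,X3}  "bb"  orig:{A,S}
  [0..2]={A,S,X2}  "bbb"  orig:{A,S}
  [1..3]={A,S,X2}  "bbb"  orig:{A,S}
  [2..4]={A,S,X2}  "bbb"  orig:{A,S}
  [3..5]={A,S,X2}  "bbb"  orig:{A,S}
  [4..6]={A,S,X2}  "bbb"  orig:{A,S}
  [5..7]={A,S,X2}  "bbb"  orig:{A,S}
  [0..3]={A,S,X2}  "bbbb"  orig:{A,S}
  [1..4]={A,S,X2}  "bbbb"  orig:{A,S}
  [2..5]={A,S,X2}  "bbbb"  orig:{A,S}
  [3..6]={A,S,X2}  "bbbb"  orig:{A,S}
  [4..7]={A,S,X2}  "bbbb"  orig:{A,S}
  [0..4]={A,S,X2}  "bbbbb"  orig:{A,S}
  [1..5]={A,S,X2}  "bbbbb"  orig:{A,S}
  [2..6]={A,S,X2}  "bbbbb"  orig:{A,S}
  [3..7]={A,S,X2}  "bbbbb"  orig:{A,S}
  [0..5]={A,S,X2}  "bbbbbb"  orig:{A,S}
  [1..6]={A,S,X2}  "bbbbbb"  orig:{A,S}
  [2..7]={A,S,X2}  "bbbbbb"  orig:{A,S}
  [0..6]={A,S,X2}  "bbbbbbb"  orig:{A,S}
  [1..7]={A,S,X2}  "bbbbbbb"  orig:{A,S}
  [0..7]={A,S,X2}  "bbbbbbbb"  orig:{A,S}

S ∈ T[0,7] ⇒ YES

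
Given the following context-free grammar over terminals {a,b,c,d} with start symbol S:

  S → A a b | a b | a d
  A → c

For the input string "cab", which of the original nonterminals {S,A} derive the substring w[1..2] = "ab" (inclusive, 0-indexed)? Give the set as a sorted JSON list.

CNF form of G:
  S -> A X3 | T0 T1 | T0 T2
  A -> c
  T0 -> a
  T1 -> b
  T2 -> d
  X3 -> T0 T1

CYK fill (cells [i..j] with 1 ≤ i ≤ j ≤ 2 only):
  T[1,1] 'a' = {T0}  orig:{}
  T[2,2] 'b' = {T1}  orig:{}
  T[1,2] 'ab' = {S,X3}  orig:{S}

Original NTs in T[1,2] deriving "ab": ["S"]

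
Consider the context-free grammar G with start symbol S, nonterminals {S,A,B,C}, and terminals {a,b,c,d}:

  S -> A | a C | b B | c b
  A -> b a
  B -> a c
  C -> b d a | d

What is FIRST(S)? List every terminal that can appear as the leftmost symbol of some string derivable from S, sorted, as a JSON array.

Compute FIRST by fixpoint:
iter 1:
  A via A→b a: +{b}
  B via B→a c: +{a}
  C via C→b d a: +{b}
  C via C→d: +{d}
  S via S→A: +{b}
  S via S→a C: +{a}
  S via S→c b: +{c}
  S: {a,b,c}  A: {b}  B: {a}  C: {b,d}
iter 2: (no change)
  S: {a,b,c}  A: {b}  B: {a}  C: {b,d}

FIRST(S) = ["a", "b", "c"]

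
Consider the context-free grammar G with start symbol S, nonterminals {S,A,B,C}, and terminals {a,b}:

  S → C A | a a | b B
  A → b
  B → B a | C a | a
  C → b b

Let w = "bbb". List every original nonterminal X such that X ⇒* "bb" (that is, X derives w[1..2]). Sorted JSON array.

CNF form of G:
  S -> C A | T0 T0 | T1 B
  A -> b
  B -> B T0 | C T0 | a
  C -> T1 T1
  T0 -> a
  T1 -> b

Fill CYK table bottom-up — only the sub-triangle for w[1..2]:
  T[1,1] 'b' = {A,T1}  orig:{A}
  T[2,2] 'b' = {A,T1}  orig:{A}
  T[1,2] 'bb' = {C}

Original NTs in T[1,2] deriving "bb": ["C"]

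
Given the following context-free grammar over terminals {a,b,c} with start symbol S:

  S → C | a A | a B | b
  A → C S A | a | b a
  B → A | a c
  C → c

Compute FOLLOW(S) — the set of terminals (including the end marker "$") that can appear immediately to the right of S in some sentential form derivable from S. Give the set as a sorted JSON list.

Compute FIRST by fixpoint:
iter 1:
  A via A→a: +{a}
  A via A→b a: +{b}
  B via B→A: +{a,b}
  C via C→c: +{c}
  S via S→C: +{c}
  S via S→a A: +{a}
  S via S→b: +{b}
  S: {a,b,c}  A: {a,b}  B: {a,b}  C: {c}
iter 2:
  A via A→C S A: +{c}
  B via B→A: +{c}
  S: {a,b,c}  A: {a,b,c}  B: {a,b,c}  C: {c}
iter 3: done
  S: {a,b,c}  A: {a,b,c}  B: {a,b,c}  C: {c}

Compute FOLLOW by fixpoint:
initialize: $ ∈ FOLLOW(S)
pass 1:
  A→C S A: FOLLOW(C) ⊇ FIRST(S) = {a,b,c}; new: +{a,b,c}
  A→C S A: FOLLOW(S) ⊇ FIRST(A) = {a,b,c}; new: +{a,b,c}
  S→C: FOLLOW(C) ⊇ FOLLOW(S) ⊇ {$,a,b,c}; new: +{$}
  S→a A: FOLLOW(A) ⊇ FOLLOW(S) ⊇ {$,a,b,c}; new: +{$,a,b,c}
  S→a B: FOLLOW(B) ⊇ FOLLOW(S) ⊇ {$,a,b,c}; new: +{$,a,b,c}
  FOLLOW(S)={$,a,b,c}  FOLLOW(A)={$,a,b,c}  FOLLOW(B)={$,a,b,c}  FOLLOW(C)={$,a,b,c}
pass 2: done
  FOLLOW(S)={$,a,b,c}  FOLLOW(A)={$,a,b,c}  FOLLOW(B)={$,a,b,c}  FOLLOW(C)={$,a,b,c}

FOLLOW(S) = ["$", "a", "b", "c"]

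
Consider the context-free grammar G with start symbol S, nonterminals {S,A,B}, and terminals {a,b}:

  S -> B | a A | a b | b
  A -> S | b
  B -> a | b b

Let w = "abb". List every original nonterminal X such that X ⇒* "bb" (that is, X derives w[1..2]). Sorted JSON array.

CNF form of G:
  S -> T0 A | T0 T1 | T1 T1 | a | b
  A -> T0 A | T0 T1 | T1 T1 | a | b
  B -> T1 T1 | a
  T0 -> a
  T1 -> b

CYK fill, restricted to cells inside w[1..2]:
  T[1,1] 'b' = {A,S,T1}  orig:{A,S}
  T[2,2] 'b' = {A,S,T1}  orig:{A,S}
  T[1,2] 'bb' = {A,B,S}

Original NTs in T[1,2] deriving "bb": ["A", "B", "S"]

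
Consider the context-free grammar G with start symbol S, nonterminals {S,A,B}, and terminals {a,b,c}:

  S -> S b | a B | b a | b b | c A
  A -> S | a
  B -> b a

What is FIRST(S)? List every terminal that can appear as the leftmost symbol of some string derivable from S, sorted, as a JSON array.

FIRST sets, iterate to fixpoint:
pass 1:
  A via A→a: +{a}
  B via B→b a: +{b}
  S via S→a B: +{a}
  S via S→b a: +{b}
  S via S→c A: +{c}
  S: {a,b,c}  A: {a}  B: {b}
pass 2:
  A via A→S: +{b,c}
  S: {a,b,c}  A: {a,b,c}  B: {b}
pass 3: (no change)
  S: {a,b,c}  A: {a,b,c}  B: {b}

FIRST(S) = ["a", "b", "c"]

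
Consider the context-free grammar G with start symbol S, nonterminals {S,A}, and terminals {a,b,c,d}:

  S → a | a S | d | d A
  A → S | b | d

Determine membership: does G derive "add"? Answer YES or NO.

CNF form of G:
  S -> T0 S | T1 A | a | d
  A -> T0 S | T1 A | a | b | d
  T0 -> a
  T1 -> d

Fill CYK table bottom-up:
  cell(0,0) a: {A,S,T0}  orig:{A,S}
  cell(1,1) d: {A,S,T1}  orig:{A,S}
  cell(2,2) d: {A,S,T1}  orig:{A,S}
  cell(0,1) ad: {A,S}
  cell(1,2) dd: {A,S}
  cell(0,2) add: {A,S}

S ∈ T[0,2] ⇒ YES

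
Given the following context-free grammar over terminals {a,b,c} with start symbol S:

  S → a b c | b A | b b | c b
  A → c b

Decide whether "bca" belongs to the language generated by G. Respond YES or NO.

CNF form of G:
  S -> T0 T1 | T1 A | T1 T1 | T2 X3
  A -> T0 T1
  T0 -> c
  T1 -> b
  T2 -> a
  X3 -> T1 T0

Fill CYK table bottom-up:
  cell(0,0) b: {T1}  orig:{}
  cell(1,1) c: {T0}  orig:{}
  cell(2,2) a: {T2}  orig:{}
  cell(0,1) bc: {X3}  orig:{}
  cell(1,2) ca: ∅
  cell(0,2) bca: ∅

S ∉ T[0,2] ⇒ NO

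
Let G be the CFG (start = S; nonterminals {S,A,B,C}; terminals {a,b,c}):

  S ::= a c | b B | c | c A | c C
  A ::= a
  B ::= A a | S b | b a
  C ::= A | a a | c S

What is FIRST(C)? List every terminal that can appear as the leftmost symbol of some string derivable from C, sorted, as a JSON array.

FIRST sets, iterate to fixpoint:
iter 1:
  A via A→a: +{a}
  B via B→A a: +{a}
  B via B→b a: +{b}
  C via C→A: +{a}
  C via C→c S: +{c}
  S via S→a c: +{a}
  S via S→b B: +{b}
  S via S→c: +{c}
  FIRST(S)={a,b,c}  FIRST(A)={a}  FIRST(B)={a,b}  FIRST(C)={a,c}
iter 2:
  B via B→S b: +{c}
  FIRST(S)={a,b,c}  FIRST(A)={a}  FIRST(B)={a,b,c}  FIRST(C)={a,c}
iter 3: — fixpoint
  FIRST(S)={a,b,c}  FIRST(A)={a}  FIRST(B)={a,b,c}  FIRST(C)={a,c}

FIRST(C) = ["a", "c"]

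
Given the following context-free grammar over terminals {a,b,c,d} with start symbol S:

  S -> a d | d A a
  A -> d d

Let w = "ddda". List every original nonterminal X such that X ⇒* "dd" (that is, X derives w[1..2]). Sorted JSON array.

Convert to CNF:
  S -> T0 X2 | T1 T0
  A -> T0 T0
  T0 -> d
  T1 -> a
  X2 -> A T1

Fill CYK table bottom-up, restricted to cells inside w[1..2]:
  [1..1]={T0}  "d"  orig:{}
  [2..2]={T0}  "d"  orig:{}
  [1..2]={A}  "dd"

Original NTs in T[1,2] deriving "dd": ["A"]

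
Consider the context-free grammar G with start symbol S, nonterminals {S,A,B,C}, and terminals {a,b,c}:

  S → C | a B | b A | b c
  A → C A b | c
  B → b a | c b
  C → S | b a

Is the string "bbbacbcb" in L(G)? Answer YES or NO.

CNF form of G:
  S -> T0 A | T0 T1 | T0 T2 | T1 B
  A -> C X3 | c
  B -> T0 T1 | T2 T0
  C -> T0 A | T0 T1 | T0 T2 | T1 B
  T0 -> b
  T1 -> a
  T2 -> c
  X3 -> A T0

CYK fill:
  T[0,0] 'b' = {T0}  orig:{}
  T[1,1] 'b' = {T0}  orig:{}
  T[2,2] 'b' = {T0}  orig:{}
  T[3,3] 'a' = {T1}  orig:{}
  T[4,4] 'c' = {A,T2}  orig:{A}
  T[5,5] 'b' = {T0}  orig:{}
  T[6,6] 'c' = {A,T2}  orig:{A}
  T[7,7] 'b' = {T0}  orig:{}
  T[0,1] 'bb' = ∅
  T[1,2] 'bb' = ∅
  T[2,3] 'ba' = {B,C,S}
  T[3,4] 'ac' = ∅
  T[4,5] 'cb' = {B,X3}  orig:{B}
  T[5,6] 'bc' = {C,S}
  T[6,7] 'cb' = {B,X3}  orig:{B}
  T[0,2] 'bbb' = ∅
  T[1,3] 'bba' = ∅
  T[2,4] 'bac' = ∅
  T[3,5] 'acb' = {C,S}
  T[4,6] 'cbc' = ∅
  T[5,7] 'bcb' = ∅
  T[0,3] 'bbba' = ∅
  T[1,4] 'bbac' = ∅
  T[2,5] 'bacb' = {A}
  T[3,6] 'acbc' = ∅
  T[4,7] 'cbcb' = ∅
  T[0,4] 'bbbac' = ∅
  T[1,5] 'bbacb' = {C,S}
  T[2,6] 'bacbc' = ∅
  T[3,7] 'acbcb' = {A}
  T[0,5] 'bbbacb' = ∅
  T[1,6] 'bbacbc' = ∅
  T[2,7] 'bacbcb' = {C,S}
  T[0,6] 'bbbacbc' = ∅
  T[1,7] 'bbacbcb' = {A}
  T[0,7] 'bbbacbcb' = {C,S}

S ∈ T[0,7] ⇒ YES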